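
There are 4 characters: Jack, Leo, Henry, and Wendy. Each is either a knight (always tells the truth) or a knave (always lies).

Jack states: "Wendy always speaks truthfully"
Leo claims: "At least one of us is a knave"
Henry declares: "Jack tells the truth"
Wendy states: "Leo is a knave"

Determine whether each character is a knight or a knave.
Jack is a knave.
Leo is a knight.
Henry is a knave.
Wendy is a knave.

Verification:
- Jack (knave) says "Wendy always speaks truthfully" - this is FALSE (a lie) because Wendy is a knave.
- Leo (knight) says "At least one of us is a knave" - this is TRUE because Jack, Henry, and Wendy are knaves.
- Henry (knave) says "Jack tells the truth" - this is FALSE (a lie) because Jack is a knave.
- Wendy (knave) says "Leo is a knave" - this is FALSE (a lie) because Leo is a knight.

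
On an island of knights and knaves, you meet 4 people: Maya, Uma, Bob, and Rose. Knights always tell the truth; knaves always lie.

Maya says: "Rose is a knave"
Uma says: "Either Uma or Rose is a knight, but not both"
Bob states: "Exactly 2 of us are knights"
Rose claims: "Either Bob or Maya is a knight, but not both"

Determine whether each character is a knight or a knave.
Maya is a knight.
Uma is a knave.
Bob is a knight.
Rose is a knave.

Verification:
- Maya (knight) says "Rose is a knave" - this is TRUE because Rose is a knave.
- Uma (knave) says "Either Uma or Rose is a knight, but not both" - this is FALSE (a lie) because Uma is a knave and Rose is a knave.
- Bob (knight) says "Exactly 2 of us are knights" - this is TRUE because there are 2 knights.
- Rose (knave) says "Either Bob or Maya is a knight, but not both" - this is FALSE (a lie) because Bob is a knight and Maya is a knight.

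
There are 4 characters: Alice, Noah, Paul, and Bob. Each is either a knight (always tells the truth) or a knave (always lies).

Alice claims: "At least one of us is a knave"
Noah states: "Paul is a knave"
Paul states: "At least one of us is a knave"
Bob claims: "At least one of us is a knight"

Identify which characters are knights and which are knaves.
Alice is a knight.
Noah is a knave.
Paul is a knight.
Bob is a knight.

Verification:
- Alice (knight) says "At least one of us is a knave" - this is TRUE because Noah is a knave.
- Noah (knave) says "Paul is a knave" - this is FALSE (a lie) because Paul is a knight.
- Paul (knight) says "At least one of us is a knave" - this is TRUE because Noah is a knave.
- Bob (knight) says "At least one of us is a knight" - this is TRUE because Alice, Paul, and Bob are knights.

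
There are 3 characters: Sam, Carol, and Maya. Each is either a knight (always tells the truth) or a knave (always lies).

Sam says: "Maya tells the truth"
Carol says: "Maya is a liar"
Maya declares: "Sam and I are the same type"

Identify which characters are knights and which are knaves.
Sam is a knight.
Carol is a knave.
Maya is a knight.

Verification:
- Sam (knight) says "Maya tells the truth" - this is TRUE because Maya is a knight.
- Carol (knave) says "Maya is a liar" - this is FALSE (a lie) because Maya is a knight.
- Maya (knight) says "Sam and I are the same type" - this is TRUE because Maya is a knight and Sam is a knight.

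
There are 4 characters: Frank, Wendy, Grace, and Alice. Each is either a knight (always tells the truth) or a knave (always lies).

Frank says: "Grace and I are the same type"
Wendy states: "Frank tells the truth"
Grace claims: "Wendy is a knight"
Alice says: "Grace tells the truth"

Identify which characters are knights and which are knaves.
Frank is a knight.
Wendy is a knight.
Grace is a knight.
Alice is a knight.

Verification:
- Frank (knight) says "Grace and I are the same type" - this is TRUE because Frank is a knight and Grace is a knight.
- Wendy (knight) says "Frank tells the truth" - this is TRUE because Frank is a knight.
- Grace (knight) says "Wendy is a knight" - this is TRUE because Wendy is a knight.
- Alice (knight) says "Grace tells the truth" - this is TRUE because Grace is a knight.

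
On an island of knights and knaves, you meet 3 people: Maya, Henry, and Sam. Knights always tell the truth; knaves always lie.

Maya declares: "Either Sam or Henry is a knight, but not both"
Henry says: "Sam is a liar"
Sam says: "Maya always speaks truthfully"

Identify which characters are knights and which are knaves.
Maya is a knight.
Henry is a knave.
Sam is a knight.

Verification:
- Maya (knight) says "Either Sam or Henry is a knight, but not both" - this is TRUE because Sam is a knight and Henry is a knave.
- Henry (knave) says "Sam is a liar" - this is FALSE (a lie) because Sam is a knight.
- Sam (knight) says "Maya always speaks truthfully" - this is TRUE because Maya is a knight.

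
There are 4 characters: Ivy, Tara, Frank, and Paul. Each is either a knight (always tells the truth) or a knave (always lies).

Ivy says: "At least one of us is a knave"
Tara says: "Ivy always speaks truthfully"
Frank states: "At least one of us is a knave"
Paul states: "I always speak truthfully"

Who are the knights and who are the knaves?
Ivy is a knight.
Tara is a knight.
Frank is a knight.
Paul is a knave.

Verification:
- Ivy (knight) says "At least one of us is a knave" - this is TRUE because Paul is a knave.
- Tara (knight) says "Ivy always speaks truthfully" - this is TRUE because Ivy is a knight.
- Frank (knight) says "At least one of us is a knave" - this is TRUE because Paul is a knave.
- Paul (knave) says "I always speak truthfully" - this is FALSE (a lie) because Paul is a knave.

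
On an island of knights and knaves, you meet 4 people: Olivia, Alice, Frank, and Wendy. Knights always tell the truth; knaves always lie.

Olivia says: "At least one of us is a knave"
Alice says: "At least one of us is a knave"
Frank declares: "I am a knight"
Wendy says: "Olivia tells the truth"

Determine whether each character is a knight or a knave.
Olivia is a knight.
Alice is a knight.
Frank is a knave.
Wendy is a knight.

Verification:
- Olivia (knight) says "At least one of us is a knave" - this is TRUE because Frank is a knave.
- Alice (knight) says "At least one of us is a knave" - this is TRUE because Frank is a knave.
- Frank (knave) says "I am a knight" - this is FALSE (a lie) because Frank is a knave.
- Wendy (knight) says "Olivia tells the truth" - this is TRUE because Olivia is a knight.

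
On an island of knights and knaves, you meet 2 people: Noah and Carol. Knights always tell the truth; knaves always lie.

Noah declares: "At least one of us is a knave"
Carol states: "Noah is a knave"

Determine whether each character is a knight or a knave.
Noah is a knight.
Carol is a knave.

Verification:
- Noah (knight) says "At least one of us is a knave" - this is TRUE because Carol is a knave.
- Carol (knave) says "Noah is a knave" - this is FALSE (a lie) because Noah is a knight.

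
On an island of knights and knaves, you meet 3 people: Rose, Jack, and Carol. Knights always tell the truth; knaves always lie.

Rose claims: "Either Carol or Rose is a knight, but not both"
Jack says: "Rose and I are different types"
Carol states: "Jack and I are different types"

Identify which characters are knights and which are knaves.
Rose is a knave.
Jack is a knave.
Carol is a knave.

Verification:
- Rose (knave) says "Either Carol or Rose is a knight, but not both" - this is FALSE (a lie) because Carol is a knave and Rose is a knave.
- Jack (knave) says "Rose and I are different types" - this is FALSE (a lie) because Jack is a knave and Rose is a knave.
- Carol (knave) says "Jack and I are different types" - this is FALSE (a lie) because Carol is a knave and Jack is a knave.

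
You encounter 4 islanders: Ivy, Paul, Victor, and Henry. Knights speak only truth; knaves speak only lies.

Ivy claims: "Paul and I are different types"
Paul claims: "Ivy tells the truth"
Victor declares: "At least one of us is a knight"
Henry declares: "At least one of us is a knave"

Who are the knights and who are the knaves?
Ivy is a knave.
Paul is a knave.
Victor is a knight.
Henry is a knight.

Verification:
- Ivy (knave) says "Paul and I are different types" - this is FALSE (a lie) because Ivy is a knave and Paul is a knave.
- Paul (knave) says "Ivy tells the truth" - this is FALSE (a lie) because Ivy is a knave.
- Victor (knight) says "At least one of us is a knight" - this is TRUE because Victor and Henry are knights.
- Henry (knight) says "At least one of us is a knave" - this is TRUE because Ivy and Paul are knaves.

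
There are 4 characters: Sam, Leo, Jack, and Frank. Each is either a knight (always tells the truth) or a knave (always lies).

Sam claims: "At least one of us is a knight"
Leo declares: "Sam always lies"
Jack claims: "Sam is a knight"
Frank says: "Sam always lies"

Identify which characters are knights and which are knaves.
Sam is a knight.
Leo is a knave.
Jack is a knight.
Frank is a knave.

Verification:
- Sam (knight) says "At least one of us is a knight" - this is TRUE because Sam and Jack are knights.
- Leo (knave) says "Sam always lies" - this is FALSE (a lie) because Sam is a knight.
- Jack (knight) says "Sam is a knight" - this is TRUE because Sam is a knight.
- Frank (knave) says "Sam always lies" - this is FALSE (a lie) because Sam is a knight.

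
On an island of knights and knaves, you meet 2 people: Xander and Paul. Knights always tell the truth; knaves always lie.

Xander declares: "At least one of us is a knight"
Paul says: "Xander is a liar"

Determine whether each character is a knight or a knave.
Xander is a knight.
Paul is a knave.

Verification:
- Xander (knight) says "At least one of us is a knight" - this is TRUE because Xander is a knight.
- Paul (knave) says "Xander is a liar" - this is FALSE (a lie) because Xander is a knight.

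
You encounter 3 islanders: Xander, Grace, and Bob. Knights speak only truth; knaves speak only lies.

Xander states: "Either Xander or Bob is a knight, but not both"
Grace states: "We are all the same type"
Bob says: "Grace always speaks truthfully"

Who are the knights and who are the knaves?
Xander is a knight.
Grace is a knave.
Bob is a knave.

Verification:
- Xander (knight) says "Either Xander or Bob is a knight, but not both" - this is TRUE because Xander is a knight and Bob is a knave.
- Grace (knave) says "We are all the same type" - this is FALSE (a lie) because Xander is a knight and Grace and Bob are knaves.
- Bob (knave) says "Grace always speaks truthfully" - this is FALSE (a lie) because Grace is a knave.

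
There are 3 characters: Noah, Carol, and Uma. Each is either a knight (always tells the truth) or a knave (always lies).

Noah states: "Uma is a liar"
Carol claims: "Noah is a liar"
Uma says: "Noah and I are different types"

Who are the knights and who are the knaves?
Noah is a knave.
Carol is a knight.
Uma is a knight.

Verification:
- Noah (knave) says "Uma is a liar" - this is FALSE (a lie) because Uma is a knight.
- Carol (knight) says "Noah is a liar" - this is TRUE because Noah is a knave.
- Uma (knight) says "Noah and I are different types" - this is TRUE because Uma is a knight and Noah is a knave.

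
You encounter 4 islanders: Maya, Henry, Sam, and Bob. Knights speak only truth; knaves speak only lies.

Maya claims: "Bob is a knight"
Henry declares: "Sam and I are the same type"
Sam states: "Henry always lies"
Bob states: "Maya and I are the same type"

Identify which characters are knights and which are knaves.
Maya is a knight.
Henry is a knave.
Sam is a knight.
Bob is a knight.

Verification:
- Maya (knight) says "Bob is a knight" - this is TRUE because Bob is a knight.
- Henry (knave) says "Sam and I are the same type" - this is FALSE (a lie) because Henry is a knave and Sam is a knight.
- Sam (knight) says "Henry always lies" - this is TRUE because Henry is a knave.
- Bob (knight) says "Maya and I are the same type" - this is TRUE because Bob is a knight and Maya is a knight.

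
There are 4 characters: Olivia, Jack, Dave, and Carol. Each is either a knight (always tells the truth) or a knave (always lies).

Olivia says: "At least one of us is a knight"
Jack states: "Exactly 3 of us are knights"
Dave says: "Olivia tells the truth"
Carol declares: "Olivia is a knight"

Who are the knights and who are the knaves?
Olivia is a knave.
Jack is a knave.
Dave is a knave.
Carol is a knave.

Verification:
- Olivia (knave) says "At least one of us is a knight" - this is FALSE (a lie) because no one is a knight.
- Jack (knave) says "Exactly 3 of us are knights" - this is FALSE (a lie) because there are 0 knights.
- Dave (knave) says "Olivia tells the truth" - this is FALSE (a lie) because Olivia is a knave.
- Carol (knave) says "Olivia is a knight" - this is FALSE (a lie) because Olivia is a knave.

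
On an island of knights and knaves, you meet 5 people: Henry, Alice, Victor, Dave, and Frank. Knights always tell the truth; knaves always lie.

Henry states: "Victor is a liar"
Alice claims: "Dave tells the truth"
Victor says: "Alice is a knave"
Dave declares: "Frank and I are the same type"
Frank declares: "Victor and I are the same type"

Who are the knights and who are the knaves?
Henry is a knave.
Alice is a knave.
Victor is a knight.
Dave is a knave.
Frank is a knight.

Verification:
- Henry (knave) says "Victor is a liar" - this is FALSE (a lie) because Victor is a knight.
- Alice (knave) says "Dave tells the truth" - this is FALSE (a lie) because Dave is a knave.
- Victor (knight) says "Alice is a knave" - this is TRUE because Alice is a knave.
- Dave (knave) says "Frank and I are the same type" - this is FALSE (a lie) because Dave is a knave and Frank is a knight.
- Frank (knight) says "Victor and I are the same type" - this is TRUE because Frank is a knight and Victor is a knight.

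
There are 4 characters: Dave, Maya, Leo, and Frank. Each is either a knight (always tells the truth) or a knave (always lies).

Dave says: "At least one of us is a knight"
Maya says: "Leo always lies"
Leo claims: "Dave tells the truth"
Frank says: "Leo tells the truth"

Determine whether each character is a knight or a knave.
Dave is a knight.
Maya is a knave.
Leo is a knight.
Frank is a knight.

Verification:
- Dave (knight) says "At least one of us is a knight" - this is TRUE because Dave, Leo, and Frank are knights.
- Maya (knave) says "Leo always lies" - this is FALSE (a lie) because Leo is a knight.
- Leo (knight) says "Dave tells the truth" - this is TRUE because Dave is a knight.
- Frank (knight) says "Leo tells the truth" - this is TRUE because Leo is a knight.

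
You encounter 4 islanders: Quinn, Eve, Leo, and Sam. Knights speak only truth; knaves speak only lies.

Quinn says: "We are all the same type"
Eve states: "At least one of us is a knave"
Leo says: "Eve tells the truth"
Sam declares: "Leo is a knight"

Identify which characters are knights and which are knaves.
Quinn is a knave.
Eve is a knight.
Leo is a knight.
Sam is a knight.

Verification:
- Quinn (knave) says "We are all the same type" - this is FALSE (a lie) because Eve, Leo, and Sam are knights and Quinn is a knave.
- Eve (knight) says "At least one of us is a knave" - this is TRUE because Quinn is a knave.
- Leo (knight) says "Eve tells the truth" - this is TRUE because Eve is a knight.
- Sam (knight) says "Leo is a knight" - this is TRUE because Leo is a knight.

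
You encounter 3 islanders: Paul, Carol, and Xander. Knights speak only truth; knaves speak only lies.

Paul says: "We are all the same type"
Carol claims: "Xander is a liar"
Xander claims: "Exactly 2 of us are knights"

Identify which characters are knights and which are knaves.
Paul is a knave.
Carol is a knight.
Xander is a knave.

Verification:
- Paul (knave) says "We are all the same type" - this is FALSE (a lie) because Carol is a knight and Paul and Xander are knaves.
- Carol (knight) says "Xander is a liar" - this is TRUE because Xander is a knave.
- Xander (knave) says "Exactly 2 of us are knights" - this is FALSE (a lie) because there are 1 knights.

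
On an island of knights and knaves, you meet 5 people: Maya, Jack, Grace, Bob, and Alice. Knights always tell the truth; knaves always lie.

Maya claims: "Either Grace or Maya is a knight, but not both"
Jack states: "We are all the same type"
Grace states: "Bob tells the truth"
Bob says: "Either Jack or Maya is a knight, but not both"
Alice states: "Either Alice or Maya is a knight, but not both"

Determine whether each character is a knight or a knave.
Maya is a knave.
Jack is a knave.
Grace is a knave.
Bob is a knave.
Alice is a knight.

Verification:
- Maya (knave) says "Either Grace or Maya is a knight, but not both" - this is FALSE (a lie) because Grace is a knave and Maya is a knave.
- Jack (knave) says "We are all the same type" - this is FALSE (a lie) because Alice is a knight and Maya, Jack, Grace, and Bob are knaves.
- Grace (knave) says "Bob tells the truth" - this is FALSE (a lie) because Bob is a knave.
- Bob (knave) says "Either Jack or Maya is a knight, but not both" - this is FALSE (a lie) because Jack is a knave and Maya is a knave.
- Alice (knight) says "Either Alice or Maya is a knight, but not both" - this is TRUE because Alice is a knight and Maya is a knave.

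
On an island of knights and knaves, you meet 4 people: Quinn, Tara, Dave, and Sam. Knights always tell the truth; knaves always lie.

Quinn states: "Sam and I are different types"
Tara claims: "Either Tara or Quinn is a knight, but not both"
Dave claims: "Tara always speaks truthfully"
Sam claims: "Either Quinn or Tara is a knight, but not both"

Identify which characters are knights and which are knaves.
Quinn is a knave.
Tara is a knave.
Dave is a knave.
Sam is a knave.

Verification:
- Quinn (knave) says "Sam and I are different types" - this is FALSE (a lie) because Quinn is a knave and Sam is a knave.
- Tara (knave) says "Either Tara or Quinn is a knight, but not both" - this is FALSE (a lie) because Tara is a knave and Quinn is a knave.
- Dave (knave) says "Tara always speaks truthfully" - this is FALSE (a lie) because Tara is a knave.
- Sam (knave) says "Either Quinn or Tara is a knight, but not both" - this is FALSE (a lie) because Quinn is a knave and Tara is a knave.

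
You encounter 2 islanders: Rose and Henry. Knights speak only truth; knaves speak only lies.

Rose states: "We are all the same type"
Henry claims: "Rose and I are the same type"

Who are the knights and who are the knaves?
Rose is a knight.
Henry is a knight.

Verification:
- Rose (knight) says "We are all the same type" - this is TRUE because Rose and Henry are knights.
- Henry (knight) says "Rose and I are the same type" - this is TRUE because Henry is a knight and Rose is a knight.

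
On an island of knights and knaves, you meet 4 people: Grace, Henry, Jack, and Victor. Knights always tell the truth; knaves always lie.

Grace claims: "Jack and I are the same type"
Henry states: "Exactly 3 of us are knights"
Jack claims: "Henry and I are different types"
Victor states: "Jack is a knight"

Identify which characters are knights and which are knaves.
Grace is a knave.
Henry is a knave.
Jack is a knight.
Victor is a knight.

Verification:
- Grace (knave) says "Jack and I are the same type" - this is FALSE (a lie) because Grace is a knave and Jack is a knight.
- Henry (knave) says "Exactly 3 of us are knights" - this is FALSE (a lie) because there are 2 knights.
- Jack (knight) says "Henry and I are different types" - this is TRUE because Jack is a knight and Henry is a knave.
- Victor (knight) says "Jack is a knight" - this is TRUE because Jack is a knight.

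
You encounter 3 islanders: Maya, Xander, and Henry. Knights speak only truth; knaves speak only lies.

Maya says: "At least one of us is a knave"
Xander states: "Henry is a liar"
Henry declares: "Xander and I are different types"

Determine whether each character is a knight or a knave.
Maya is a knight.
Xander is a knave.
Henry is a knight.

Verification:
- Maya (knight) says "At least one of us is a knave" - this is TRUE because Xander is a knave.
- Xander (knave) says "Henry is a liar" - this is FALSE (a lie) because Henry is a knight.
- Henry (knight) says "Xander and I are different types" - this is TRUE because Henry is a knight and Xander is a knave.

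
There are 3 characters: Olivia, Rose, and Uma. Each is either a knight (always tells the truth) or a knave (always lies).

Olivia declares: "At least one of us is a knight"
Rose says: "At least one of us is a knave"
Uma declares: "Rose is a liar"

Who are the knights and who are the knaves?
Olivia is a knight.
Rose is a knight.
Uma is a knave.

Verification:
- Olivia (knight) says "At least one of us is a knight" - this is TRUE because Olivia and Rose are knights.
- Rose (knight) says "At least one of us is a knave" - this is TRUE because Uma is a knave.
- Uma (knave) says "Rose is a liar" - this is FALSE (a lie) because Rose is a knight.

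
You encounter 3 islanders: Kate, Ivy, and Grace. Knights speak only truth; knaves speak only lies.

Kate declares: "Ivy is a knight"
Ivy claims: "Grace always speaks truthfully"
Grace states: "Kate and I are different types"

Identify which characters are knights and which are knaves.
Kate is a knave.
Ivy is a knave.
Grace is a knave.

Verification:
- Kate (knave) says "Ivy is a knight" - this is FALSE (a lie) because Ivy is a knave.
- Ivy (knave) says "Grace always speaks truthfully" - this is FALSE (a lie) because Grace is a knave.
- Grace (knave) says "Kate and I are different types" - this is FALSE (a lie) because Grace is a knave and Kate is a knave.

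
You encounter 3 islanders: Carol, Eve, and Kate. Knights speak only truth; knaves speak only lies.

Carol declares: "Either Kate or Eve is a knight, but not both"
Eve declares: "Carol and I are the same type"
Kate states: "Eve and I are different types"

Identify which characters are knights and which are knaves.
Carol is a knight.
Eve is a knave.
Kate is a knight.

Verification:
- Carol (knight) says "Either Kate or Eve is a knight, but not both" - this is TRUE because Kate is a knight and Eve is a knave.
- Eve (knave) says "Carol and I are the same type" - this is FALSE (a lie) because Eve is a knave and Carol is a knight.
- Kate (knight) says "Eve and I are different types" - this is TRUE because Kate is a knight and Eve is a knave.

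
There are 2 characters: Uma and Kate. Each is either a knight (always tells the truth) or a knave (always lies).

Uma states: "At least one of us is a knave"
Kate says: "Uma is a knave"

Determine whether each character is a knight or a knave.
Uma is a knight.
Kate is a knave.

Verification:
- Uma (knight) says "At least one of us is a knave" - this is TRUE because Kate is a knave.
- Kate (knave) says "Uma is a knave" - this is FALSE (a lie) because Uma is a knight.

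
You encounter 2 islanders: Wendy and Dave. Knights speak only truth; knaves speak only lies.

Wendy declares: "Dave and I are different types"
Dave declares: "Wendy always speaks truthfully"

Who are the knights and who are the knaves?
Wendy is a knave.
Dave is a knave.

Verification:
- Wendy (knave) says "Dave and I are different types" - this is FALSE (a lie) because Wendy is a knave and Dave is a knave.
- Dave (knave) says "Wendy always speaks truthfully" - this is FALSE (a lie) because Wendy is a knave.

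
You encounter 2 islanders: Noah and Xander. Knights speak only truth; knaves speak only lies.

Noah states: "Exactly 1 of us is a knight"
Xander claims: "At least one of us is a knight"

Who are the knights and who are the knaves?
Noah is a knave.
Xander is a knave.

Verification:
- Noah (knave) says "Exactly 1 of us is a knight" - this is FALSE (a lie) because there are 0 knights.
- Xander (knave) says "At least one of us is a knight" - this is FALSE (a lie) because no one is a knight.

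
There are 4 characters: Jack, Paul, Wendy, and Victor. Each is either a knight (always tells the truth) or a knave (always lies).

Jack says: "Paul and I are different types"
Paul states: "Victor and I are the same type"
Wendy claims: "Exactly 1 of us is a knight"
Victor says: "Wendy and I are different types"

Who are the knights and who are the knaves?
Jack is a knight.
Paul is a knave.
Wendy is a knave.
Victor is a knight.

Verification:
- Jack (knight) says "Paul and I are different types" - this is TRUE because Jack is a knight and Paul is a knave.
- Paul (knave) says "Victor and I are the same type" - this is FALSE (a lie) because Paul is a knave and Victor is a knight.
- Wendy (knave) says "Exactly 1 of us is a knight" - this is FALSE (a lie) because there are 2 knights.
- Victor (knight) says "Wendy and I are different types" - this is TRUE because Victor is a knight and Wendy is a knave.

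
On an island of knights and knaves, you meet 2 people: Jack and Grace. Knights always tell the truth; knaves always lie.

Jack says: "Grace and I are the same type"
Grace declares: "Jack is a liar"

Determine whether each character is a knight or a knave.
Jack is a knave.
Grace is a knight.

Verification:
- Jack (knave) says "Grace and I are the same type" - this is FALSE (a lie) because Jack is a knave and Grace is a knight.
- Grace (knight) says "Jack is a liar" - this is TRUE because Jack is a knave.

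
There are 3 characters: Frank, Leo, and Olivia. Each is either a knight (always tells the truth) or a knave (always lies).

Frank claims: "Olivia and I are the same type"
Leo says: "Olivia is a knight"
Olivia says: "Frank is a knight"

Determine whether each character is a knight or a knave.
Frank is a knight.
Leo is a knight.
Olivia is a knight.

Verification:
- Frank (knight) says "Olivia and I are the same type" - this is TRUE because Frank is a knight and Olivia is a knight.
- Leo (knight) says "Olivia is a knight" - this is TRUE because Olivia is a knight.
- Olivia (knight) says "Frank is a knight" - this is TRUE because Frank is a knight.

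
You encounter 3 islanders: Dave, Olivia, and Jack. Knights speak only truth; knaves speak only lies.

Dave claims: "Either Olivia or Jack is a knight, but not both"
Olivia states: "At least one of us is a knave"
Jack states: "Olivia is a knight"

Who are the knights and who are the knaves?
Dave is a knave.
Olivia is a knight.
Jack is a knight.

Verification:
- Dave (knave) says "Either Olivia or Jack is a knight, but not both" - this is FALSE (a lie) because Olivia is a knight and Jack is a knight.
- Olivia (knight) says "At least one of us is a knave" - this is TRUE because Dave is a knave.
- Jack (knight) says "Olivia is a knight" - this is TRUE because Olivia is a knight.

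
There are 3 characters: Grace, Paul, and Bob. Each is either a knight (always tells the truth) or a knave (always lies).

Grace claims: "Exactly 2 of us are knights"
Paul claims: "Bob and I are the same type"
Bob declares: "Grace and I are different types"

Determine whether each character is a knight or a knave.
Grace is a knave.
Paul is a knave.
Bob is a knight.

Verification:
- Grace (knave) says "Exactly 2 of us are knights" - this is FALSE (a lie) because there are 1 knights.
- Paul (knave) says "Bob and I are the same type" - this is FALSE (a lie) because Paul is a knave and Bob is a knight.
- Bob (knight) says "Grace and I are different types" - this is TRUE because Bob is a knight and Grace is a knave.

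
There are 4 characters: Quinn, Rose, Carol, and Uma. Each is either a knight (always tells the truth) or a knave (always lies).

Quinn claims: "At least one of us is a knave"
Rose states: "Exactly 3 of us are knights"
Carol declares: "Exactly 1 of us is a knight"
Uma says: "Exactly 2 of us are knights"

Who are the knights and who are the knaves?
Quinn is a knight.
Rose is a knave.
Carol is a knave.
Uma is a knight.

Verification:
- Quinn (knight) says "At least one of us is a knave" - this is TRUE because Rose and Carol are knaves.
- Rose (knave) says "Exactly 3 of us are knights" - this is FALSE (a lie) because there are 2 knights.
- Carol (knave) says "Exactly 1 of us is a knight" - this is FALSE (a lie) because there are 2 knights.
- Uma (knight) says "Exactly 2 of us are knights" - this is TRUE because there are 2 knights.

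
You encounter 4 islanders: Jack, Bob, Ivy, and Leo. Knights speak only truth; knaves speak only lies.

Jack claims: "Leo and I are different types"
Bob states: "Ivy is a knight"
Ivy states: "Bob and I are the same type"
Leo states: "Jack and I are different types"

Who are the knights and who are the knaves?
Jack is a knave.
Bob is a knight.
Ivy is a knight.
Leo is a knave.

Verification:
- Jack (knave) says "Leo and I are different types" - this is FALSE (a lie) because Jack is a knave and Leo is a knave.
- Bob (knight) says "Ivy is a knight" - this is TRUE because Ivy is a knight.
- Ivy (knight) says "Bob and I are the same type" - this is TRUE because Ivy is a knight and Bob is a knight.
- Leo (knave) says "Jack and I are different types" - this is FALSE (a lie) because Leo is a knave and Jack is a knave.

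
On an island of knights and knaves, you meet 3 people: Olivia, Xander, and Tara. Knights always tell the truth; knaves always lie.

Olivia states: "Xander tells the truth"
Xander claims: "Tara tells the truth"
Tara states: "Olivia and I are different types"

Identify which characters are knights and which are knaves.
Olivia is a knave.
Xander is a knave.
Tara is a knave.

Verification:
- Olivia (knave) says "Xander tells the truth" - this is FALSE (a lie) because Xander is a knave.
- Xander (knave) says "Tara tells the truth" - this is FALSE (a lie) because Tara is a knave.
- Tara (knave) says "Olivia and I are different types" - this is FALSE (a lie) because Tara is a knave and Olivia is a knave.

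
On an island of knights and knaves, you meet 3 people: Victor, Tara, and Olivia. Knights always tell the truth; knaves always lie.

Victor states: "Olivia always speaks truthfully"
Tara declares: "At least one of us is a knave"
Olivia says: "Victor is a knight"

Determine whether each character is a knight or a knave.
Victor is a knave.
Tara is a knight.
Olivia is a knave.

Verification:
- Victor (knave) says "Olivia always speaks truthfully" - this is FALSE (a lie) because Olivia is a knave.
- Tara (knight) says "At least one of us is a knave" - this is TRUE because Victor and Olivia are knaves.
- Olivia (knave) says "Victor is a knight" - this is FALSE (a lie) because Victor is a knave.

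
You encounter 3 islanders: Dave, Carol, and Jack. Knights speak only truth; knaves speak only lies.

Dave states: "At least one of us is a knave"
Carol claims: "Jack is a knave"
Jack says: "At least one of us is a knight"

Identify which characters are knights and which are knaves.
Dave is a knight.
Carol is a knave.
Jack is a knight.

Verification:
- Dave (knight) says "At least one of us is a knave" - this is TRUE because Carol is a knave.
- Carol (knave) says "Jack is a knave" - this is FALSE (a lie) because Jack is a knight.
- Jack (knight) says "At least one of us is a knight" - this is TRUE because Dave and Jack are knights.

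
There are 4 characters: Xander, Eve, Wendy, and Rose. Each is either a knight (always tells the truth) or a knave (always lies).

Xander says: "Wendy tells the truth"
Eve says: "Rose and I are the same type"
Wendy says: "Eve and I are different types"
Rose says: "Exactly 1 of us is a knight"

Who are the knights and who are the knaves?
Xander is a knave.
Eve is a knave.
Wendy is a knave.
Rose is a knight.

Verification:
- Xander (knave) says "Wendy tells the truth" - this is FALSE (a lie) because Wendy is a knave.
- Eve (knave) says "Rose and I are the same type" - this is FALSE (a lie) because Eve is a knave and Rose is a knight.
- Wendy (knave) says "Eve and I are different types" - this is FALSE (a lie) because Wendy is a knave and Eve is a knave.
- Rose (knight) says "Exactly 1 of us is a knight" - this is TRUE because there are 1 knights.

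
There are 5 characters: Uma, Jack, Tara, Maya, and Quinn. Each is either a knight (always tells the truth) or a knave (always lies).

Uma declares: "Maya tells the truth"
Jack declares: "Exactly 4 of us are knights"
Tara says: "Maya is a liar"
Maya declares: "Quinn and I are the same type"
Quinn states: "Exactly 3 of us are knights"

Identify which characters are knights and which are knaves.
Uma is a knight.
Jack is a knave.
Tara is a knave.
Maya is a knight.
Quinn is a knight.

Verification:
- Uma (knight) says "Maya tells the truth" - this is TRUE because Maya is a knight.
- Jack (knave) says "Exactly 4 of us are knights" - this is FALSE (a lie) because there are 3 knights.
- Tara (knave) says "Maya is a liar" - this is FALSE (a lie) because Maya is a knight.
- Maya (knight) says "Quinn and I are the same type" - this is TRUE because Maya is a knight and Quinn is a knight.
- Quinn (knight) says "Exactly 3 of us are knights" - this is TRUE because there are 3 knights.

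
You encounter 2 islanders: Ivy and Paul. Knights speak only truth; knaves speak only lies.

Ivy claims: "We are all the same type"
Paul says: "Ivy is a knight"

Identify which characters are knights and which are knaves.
Ivy is a knight.
Paul is a knight.

Verification:
- Ivy (knight) says "We are all the same type" - this is TRUE because Ivy and Paul are knights.
- Paul (knight) says "Ivy is a knight" - this is TRUE because Ivy is a knight.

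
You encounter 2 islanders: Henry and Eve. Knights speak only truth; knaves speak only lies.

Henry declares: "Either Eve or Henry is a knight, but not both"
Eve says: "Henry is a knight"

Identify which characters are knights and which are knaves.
Henry is a knave.
Eve is a knave.

Verification:
- Henry (knave) says "Either Eve or Henry is a knight, but not both" - this is FALSE (a lie) because Eve is a knave and Henry is a knave.
- Eve (knave) says "Henry is a knight" - this is FALSE (a lie) because Henry is a knave.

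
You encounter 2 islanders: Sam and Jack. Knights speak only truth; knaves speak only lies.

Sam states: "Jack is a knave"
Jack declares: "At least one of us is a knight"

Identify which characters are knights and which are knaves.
Sam is a knave.
Jack is a knight.

Verification:
- Sam (knave) says "Jack is a knave" - this is FALSE (a lie) because Jack is a knight.
- Jack (knight) says "At least one of us is a knight" - this is TRUE because Jack is a knight.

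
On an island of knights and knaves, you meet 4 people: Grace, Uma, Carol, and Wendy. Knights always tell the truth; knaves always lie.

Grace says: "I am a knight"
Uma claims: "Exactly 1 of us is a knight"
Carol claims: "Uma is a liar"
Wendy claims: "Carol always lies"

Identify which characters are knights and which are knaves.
Grace is a knight.
Uma is a knave.
Carol is a knight.
Wendy is a knave.

Verification:
- Grace (knight) says "I am a knight" - this is TRUE because Grace is a knight.
- Uma (knave) says "Exactly 1 of us is a knight" - this is FALSE (a lie) because there are 2 knights.
- Carol (knight) says "Uma is a liar" - this is TRUE because Uma is a knave.
- Wendy (knave) says "Carol always lies" - this is FALSE (a lie) because Carol is a knight.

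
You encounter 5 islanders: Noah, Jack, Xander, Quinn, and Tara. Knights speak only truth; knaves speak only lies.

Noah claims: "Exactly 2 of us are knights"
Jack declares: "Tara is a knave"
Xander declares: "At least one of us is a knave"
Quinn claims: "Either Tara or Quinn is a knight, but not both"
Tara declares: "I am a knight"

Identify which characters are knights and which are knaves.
Noah is a knave.
Jack is a knight.
Xander is a knight.
Quinn is a knight.
Tara is a knave.

Verification:
- Noah (knave) says "Exactly 2 of us are knights" - this is FALSE (a lie) because there are 3 knights.
- Jack (knight) says "Tara is a knave" - this is TRUE because Tara is a knave.
- Xander (knight) says "At least one of us is a knave" - this is TRUE because Noah and Tara are knaves.
- Quinn (knight) says "Either Tara or Quinn is a knight, but not both" - this is TRUE because Tara is a knave and Quinn is a knight.
- Tara (knave) says "I am a knight" - this is FALSE (a lie) because Tara is a knave.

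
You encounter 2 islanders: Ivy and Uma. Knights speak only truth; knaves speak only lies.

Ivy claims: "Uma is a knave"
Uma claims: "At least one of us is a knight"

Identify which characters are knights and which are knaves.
Ivy is a knave.
Uma is a knight.

Verification:
- Ivy (knave) says "Uma is a knave" - this is FALSE (a lie) because Uma is a knight.
- Uma (knight) says "At least one of us is a knight" - this is TRUE because Uma is a knight.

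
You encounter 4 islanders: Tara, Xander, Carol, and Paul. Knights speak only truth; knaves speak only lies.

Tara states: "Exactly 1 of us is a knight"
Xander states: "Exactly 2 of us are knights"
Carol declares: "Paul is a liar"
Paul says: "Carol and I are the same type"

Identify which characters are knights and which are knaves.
Tara is a knave.
Xander is a knight.
Carol is a knight.
Paul is a knave.

Verification:
- Tara (knave) says "Exactly 1 of us is a knight" - this is FALSE (a lie) because there are 2 knights.
- Xander (knight) says "Exactly 2 of us are knights" - this is TRUE because there are 2 knights.
- Carol (knight) says "Paul is a liar" - this is TRUE because Paul is a knave.
- Paul (knave) says "Carol and I are the same type" - this is FALSE (a lie) because Paul is a knave and Carol is a knight.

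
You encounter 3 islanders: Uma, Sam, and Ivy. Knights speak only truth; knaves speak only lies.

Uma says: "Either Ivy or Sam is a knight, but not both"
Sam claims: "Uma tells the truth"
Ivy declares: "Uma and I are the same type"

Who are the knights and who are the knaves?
Uma is a knight.
Sam is a knight.
Ivy is a knave.

Verification:
- Uma (knight) says "Either Ivy or Sam is a knight, but not both" - this is TRUE because Ivy is a knave and Sam is a knight.
- Sam (knight) says "Uma tells the truth" - this is TRUE because Uma is a knight.
- Ivy (knave) says "Uma and I are the same type" - this is FALSE (a lie) because Ivy is a knave and Uma is a knight.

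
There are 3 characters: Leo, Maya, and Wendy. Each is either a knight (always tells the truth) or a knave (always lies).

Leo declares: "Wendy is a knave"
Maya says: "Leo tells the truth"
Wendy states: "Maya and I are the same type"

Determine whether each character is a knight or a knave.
Leo is a knight.
Maya is a knight.
Wendy is a knave.

Verification:
- Leo (knight) says "Wendy is a knave" - this is TRUE because Wendy is a knave.
- Maya (knight) says "Leo tells the truth" - this is TRUE because Leo is a knight.
- Wendy (knave) says "Maya and I are the same type" - this is FALSE (a lie) because Wendy is a knave and Maya is a knight.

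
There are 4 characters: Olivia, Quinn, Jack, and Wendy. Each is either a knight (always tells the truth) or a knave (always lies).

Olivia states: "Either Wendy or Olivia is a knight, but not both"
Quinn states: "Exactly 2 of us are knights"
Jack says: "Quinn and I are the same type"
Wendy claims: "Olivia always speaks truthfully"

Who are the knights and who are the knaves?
Olivia is a knave.
Quinn is a knight.
Jack is a knight.
Wendy is a knave.

Verification:
- Olivia (knave) says "Either Wendy or Olivia is a knight, but not both" - this is FALSE (a lie) because Wendy is a knave and Olivia is a knave.
- Quinn (knight) says "Exactly 2 of us are knights" - this is TRUE because there are 2 knights.
- Jack (knight) says "Quinn and I are the same type" - this is TRUE because Jack is a knight and Quinn is a knight.
- Wendy (knave) says "Olivia always speaks truthfully" - this is FALSE (a lie) because Olivia is a knave.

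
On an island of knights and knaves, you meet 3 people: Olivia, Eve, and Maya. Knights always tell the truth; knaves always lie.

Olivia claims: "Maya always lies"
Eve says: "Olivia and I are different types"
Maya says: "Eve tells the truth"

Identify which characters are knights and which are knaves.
Olivia is a knave.
Eve is a knight.
Maya is a knight.

Verification:
- Olivia (knave) says "Maya always lies" - this is FALSE (a lie) because Maya is a knight.
- Eve (knight) says "Olivia and I are different types" - this is TRUE because Eve is a knight and Olivia is a knave.
- Maya (knight) says "Eve tells the truth" - this is TRUE because Eve is a knight.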